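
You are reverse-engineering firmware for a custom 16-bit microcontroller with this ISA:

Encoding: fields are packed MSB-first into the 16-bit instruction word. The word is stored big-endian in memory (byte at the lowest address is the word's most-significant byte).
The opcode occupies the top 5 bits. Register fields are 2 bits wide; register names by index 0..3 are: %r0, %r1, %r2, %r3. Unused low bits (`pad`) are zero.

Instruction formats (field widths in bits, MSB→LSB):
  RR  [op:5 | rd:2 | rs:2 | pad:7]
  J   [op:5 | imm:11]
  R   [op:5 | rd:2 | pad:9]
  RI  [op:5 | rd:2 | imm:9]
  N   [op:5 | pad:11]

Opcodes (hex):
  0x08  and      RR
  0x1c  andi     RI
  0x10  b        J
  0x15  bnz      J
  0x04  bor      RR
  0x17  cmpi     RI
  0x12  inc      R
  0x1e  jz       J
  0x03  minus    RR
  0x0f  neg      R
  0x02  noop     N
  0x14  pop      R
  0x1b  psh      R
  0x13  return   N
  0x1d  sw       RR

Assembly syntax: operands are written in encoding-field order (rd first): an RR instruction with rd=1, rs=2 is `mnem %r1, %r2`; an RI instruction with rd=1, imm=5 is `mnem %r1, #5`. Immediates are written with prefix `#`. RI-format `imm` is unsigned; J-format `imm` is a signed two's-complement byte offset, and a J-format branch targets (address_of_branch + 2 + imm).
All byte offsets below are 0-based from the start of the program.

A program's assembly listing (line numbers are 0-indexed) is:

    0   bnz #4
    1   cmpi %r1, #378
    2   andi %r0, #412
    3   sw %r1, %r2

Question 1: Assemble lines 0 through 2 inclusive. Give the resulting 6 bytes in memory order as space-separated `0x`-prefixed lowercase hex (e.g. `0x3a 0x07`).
0xa8 0x04 0xbb 0x7a 0xe1 0x9c

line 0 (bnz): pack op=0x15:5|imm=4:11 = 0xa804; big→ a8 04
line 1 (cmpi): pack op=0x17:5|rd=1:2|imm=378:9 = 0xbb7a; big→ bb 7a
line 2 (andi): pack op=0x1c:5|rd=0:2|imm=412:9 = 0xe19c; big→ e1 9c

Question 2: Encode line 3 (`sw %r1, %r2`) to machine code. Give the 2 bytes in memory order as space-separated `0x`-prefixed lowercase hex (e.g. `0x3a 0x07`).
3. sw fields op=0x1d:5|rd=1:2|rs=2:2|pad=0:7 → word eb00h → eb 00

0xeb 0x00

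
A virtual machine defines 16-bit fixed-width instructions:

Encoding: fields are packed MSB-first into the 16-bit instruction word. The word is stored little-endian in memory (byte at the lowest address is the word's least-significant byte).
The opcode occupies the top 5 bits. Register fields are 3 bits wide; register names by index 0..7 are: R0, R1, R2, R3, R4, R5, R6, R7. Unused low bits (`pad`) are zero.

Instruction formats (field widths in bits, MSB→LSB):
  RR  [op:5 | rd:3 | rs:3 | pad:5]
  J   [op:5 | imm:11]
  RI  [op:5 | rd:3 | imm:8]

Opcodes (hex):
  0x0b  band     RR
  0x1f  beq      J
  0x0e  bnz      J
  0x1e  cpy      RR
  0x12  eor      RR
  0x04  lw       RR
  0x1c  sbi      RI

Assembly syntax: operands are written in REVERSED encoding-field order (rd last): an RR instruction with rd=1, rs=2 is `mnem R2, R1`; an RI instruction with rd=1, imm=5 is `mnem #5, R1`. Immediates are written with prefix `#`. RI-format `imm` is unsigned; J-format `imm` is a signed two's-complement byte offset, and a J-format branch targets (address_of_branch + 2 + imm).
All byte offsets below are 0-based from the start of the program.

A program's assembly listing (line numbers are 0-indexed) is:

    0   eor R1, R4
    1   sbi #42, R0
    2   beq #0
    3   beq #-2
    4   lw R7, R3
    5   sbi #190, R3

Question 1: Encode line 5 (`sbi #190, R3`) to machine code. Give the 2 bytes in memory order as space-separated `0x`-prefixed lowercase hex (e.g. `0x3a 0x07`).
line 5 (sbi): pack op=0x1c:5|rd=3:3|imm=190:8 = 0xe3be; little→ be e3

0xbe 0xe3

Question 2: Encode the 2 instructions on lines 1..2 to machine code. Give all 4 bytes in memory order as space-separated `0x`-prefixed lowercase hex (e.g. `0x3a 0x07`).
1. sbi fields op=0x1c:5|rd=0:3|imm=42:8 → word e02ah → 2a e0
2. beq fields op=0x1f:5|imm=0:11 → word f800h → 00 f8

0x2a 0xe0 0x00 0xf8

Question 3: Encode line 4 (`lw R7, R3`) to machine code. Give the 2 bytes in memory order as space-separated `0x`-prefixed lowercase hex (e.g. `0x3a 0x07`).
L4: lw op=0x4:5|rd=3:3|rs=7:3|pad=0:5 ⇒ 0x23e0 ⇒ little e0 23

0xe0 0x23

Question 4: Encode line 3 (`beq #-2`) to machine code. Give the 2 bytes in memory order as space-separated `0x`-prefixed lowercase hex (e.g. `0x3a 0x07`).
3. beq fields op=0x1f:5|imm=-2:11 → word fffeh → fe ff

0xfe 0xff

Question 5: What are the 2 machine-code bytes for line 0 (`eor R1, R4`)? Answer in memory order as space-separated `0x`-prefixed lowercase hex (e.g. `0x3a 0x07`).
0. eor fields op=0x12:5|rd=4:3|rs=1:3|pad=0:5 → word 9420h → 20 94

0x20 0x94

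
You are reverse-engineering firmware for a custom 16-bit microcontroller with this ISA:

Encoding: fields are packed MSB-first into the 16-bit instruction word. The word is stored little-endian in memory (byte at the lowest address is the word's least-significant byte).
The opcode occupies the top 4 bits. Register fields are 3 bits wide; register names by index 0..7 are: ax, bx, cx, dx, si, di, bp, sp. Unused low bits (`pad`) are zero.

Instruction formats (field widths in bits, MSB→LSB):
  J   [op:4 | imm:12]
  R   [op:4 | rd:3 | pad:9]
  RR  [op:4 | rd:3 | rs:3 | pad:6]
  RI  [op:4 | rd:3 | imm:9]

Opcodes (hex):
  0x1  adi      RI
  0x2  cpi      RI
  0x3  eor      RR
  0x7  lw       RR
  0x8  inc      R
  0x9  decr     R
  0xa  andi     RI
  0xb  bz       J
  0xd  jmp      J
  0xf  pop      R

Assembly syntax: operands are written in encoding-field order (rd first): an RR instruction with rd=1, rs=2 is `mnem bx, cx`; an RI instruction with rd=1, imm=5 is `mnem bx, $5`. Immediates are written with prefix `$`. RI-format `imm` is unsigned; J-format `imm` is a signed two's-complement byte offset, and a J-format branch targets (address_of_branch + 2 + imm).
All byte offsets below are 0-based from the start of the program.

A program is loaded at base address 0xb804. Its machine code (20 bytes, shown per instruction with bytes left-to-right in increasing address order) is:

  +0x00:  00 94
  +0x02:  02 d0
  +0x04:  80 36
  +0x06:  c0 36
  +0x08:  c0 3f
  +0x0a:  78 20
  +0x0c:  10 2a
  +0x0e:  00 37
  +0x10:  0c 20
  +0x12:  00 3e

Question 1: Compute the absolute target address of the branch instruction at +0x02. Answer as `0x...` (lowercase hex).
0xb80a

[02] 02 d0 → 0xd002
  top 4b → 0xd → jmp [J]
  imm: (w>>0)&0xfff=0x2 → $2
  target = base 0xb804 + off 0x02 + 2 + imm 2 = 0xb80a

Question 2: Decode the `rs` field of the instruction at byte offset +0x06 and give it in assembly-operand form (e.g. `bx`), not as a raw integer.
off 0x06: read c0 36 as little → 0x36c0
  opcode bits[15:12]=0x3: eor/RR
  [11:9] rd=3 = dx
  [8:6] rs=3 = dx

dx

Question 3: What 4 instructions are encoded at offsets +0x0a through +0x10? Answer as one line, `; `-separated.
cpi ax, $120; cpi di, $16; eor dx, si; cpi ax, $12

@+0a  little-endian(78 20) = 0x2078
  opcode bits[15:12]=0x2: cpi/RI
  rd: (w>>9)&0x7=0x0 → ax
  imm: (w>>0)&0x1ff=0x78 → $120
@+0c  little-endian(10 2a) = 0x2a10
  opcode bits[15:12]=0x2: cpi/RI
  rd: (w>>9)&0x7=0x5 → di
  imm: (w>>0)&0x1ff=0x10 → $16
@+0e  little-endian(00 37) = 0x3700
  opcode bits[15:12]=0x3: eor/RR
  rd: (w>>9)&0x7=0x3 → dx
  rs: (w>>6)&0x7=0x4 → si
@+10  little-endian(0c 20) = 0x200c
  opcode bits[15:12]=0x2: cpi/RI
  rd: (w>>9)&0x7=0x0 → ax
  imm: (w>>0)&0x1ff=0xc → $12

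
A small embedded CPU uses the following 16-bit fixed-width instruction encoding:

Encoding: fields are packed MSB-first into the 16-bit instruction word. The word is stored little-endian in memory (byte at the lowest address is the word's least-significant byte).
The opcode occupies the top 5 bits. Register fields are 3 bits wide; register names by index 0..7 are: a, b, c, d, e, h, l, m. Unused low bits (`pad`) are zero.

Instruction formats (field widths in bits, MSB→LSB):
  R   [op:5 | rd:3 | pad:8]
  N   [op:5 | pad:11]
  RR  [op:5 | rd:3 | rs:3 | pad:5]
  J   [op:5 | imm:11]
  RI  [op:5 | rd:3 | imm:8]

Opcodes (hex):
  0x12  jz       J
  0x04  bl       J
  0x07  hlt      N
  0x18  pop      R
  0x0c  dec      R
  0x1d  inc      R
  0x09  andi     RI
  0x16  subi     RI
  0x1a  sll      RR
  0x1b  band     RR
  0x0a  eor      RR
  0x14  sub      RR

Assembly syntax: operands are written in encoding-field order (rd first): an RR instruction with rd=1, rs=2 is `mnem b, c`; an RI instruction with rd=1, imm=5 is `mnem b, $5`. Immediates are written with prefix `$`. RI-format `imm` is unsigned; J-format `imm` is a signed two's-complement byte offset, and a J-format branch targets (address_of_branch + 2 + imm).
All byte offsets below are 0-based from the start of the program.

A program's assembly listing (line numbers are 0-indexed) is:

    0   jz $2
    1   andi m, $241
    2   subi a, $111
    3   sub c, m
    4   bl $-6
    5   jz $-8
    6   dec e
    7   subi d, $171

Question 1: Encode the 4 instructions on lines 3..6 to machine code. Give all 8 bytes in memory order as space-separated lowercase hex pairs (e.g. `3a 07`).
3. sub fields op=0x14:5|rd=2:3|rs=7:3|pad=0:5 → word a2e0h → e0 a2
4. bl fields op=0x4:5|imm=-6:11 → word 27fah → fa 27
5. jz fields op=0x12:5|imm=-8:11 → word 97f8h → f8 97
6. dec fields op=0xc:5|rd=4:3|pad=0:8 → word 6400h → 00 64

e0 a2 fa 27 f8 97 00 64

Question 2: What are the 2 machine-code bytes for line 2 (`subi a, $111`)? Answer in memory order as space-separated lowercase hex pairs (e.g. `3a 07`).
6f b0

2. subi fields op=0x16:5|rd=0:3|imm=111:8 → word b06fh → 6f b0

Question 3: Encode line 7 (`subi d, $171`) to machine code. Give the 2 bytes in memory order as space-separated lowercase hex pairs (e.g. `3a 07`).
ab b3

7. subi fields op=0x16:5|rd=3:3|imm=171:8 → word b3abh → ab b3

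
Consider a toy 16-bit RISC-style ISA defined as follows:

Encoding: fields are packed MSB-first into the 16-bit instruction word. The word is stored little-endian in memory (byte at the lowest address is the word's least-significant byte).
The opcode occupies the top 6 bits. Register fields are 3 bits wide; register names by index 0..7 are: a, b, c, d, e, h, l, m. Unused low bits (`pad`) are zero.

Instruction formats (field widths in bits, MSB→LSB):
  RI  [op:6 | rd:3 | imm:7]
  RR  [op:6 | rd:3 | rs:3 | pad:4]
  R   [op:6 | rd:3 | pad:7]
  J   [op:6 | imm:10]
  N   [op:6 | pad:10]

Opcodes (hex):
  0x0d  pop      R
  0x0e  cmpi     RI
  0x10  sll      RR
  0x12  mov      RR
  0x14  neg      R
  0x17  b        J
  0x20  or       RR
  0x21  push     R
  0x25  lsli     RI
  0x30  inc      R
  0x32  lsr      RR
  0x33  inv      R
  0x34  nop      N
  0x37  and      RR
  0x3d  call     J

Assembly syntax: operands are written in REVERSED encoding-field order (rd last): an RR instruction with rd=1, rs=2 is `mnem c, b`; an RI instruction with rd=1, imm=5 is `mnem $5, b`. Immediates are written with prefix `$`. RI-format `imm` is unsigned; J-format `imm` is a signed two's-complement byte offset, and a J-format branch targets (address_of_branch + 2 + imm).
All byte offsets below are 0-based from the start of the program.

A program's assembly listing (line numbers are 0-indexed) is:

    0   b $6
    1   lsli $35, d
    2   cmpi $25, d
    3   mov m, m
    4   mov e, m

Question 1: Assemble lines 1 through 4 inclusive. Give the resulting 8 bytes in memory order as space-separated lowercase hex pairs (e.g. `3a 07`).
line 1 (lsli): pack op=0x25:6|rd=3:3|imm=35:7 = 0x95a3; little→ a3 95
line 2 (cmpi): pack op=0xe:6|rd=3:3|imm=25:7 = 0x3999; little→ 99 39
line 3 (mov): pack op=0x12:6|rd=7:3|rs=7:3|pad=0:4 = 0x4bf0; little→ f0 4b
line 4 (mov): pack op=0x12:6|rd=7:3|rs=4:3|pad=0:4 = 0x4bc0; little→ c0 4b

a3 95 99 39 f0 4b c0 4b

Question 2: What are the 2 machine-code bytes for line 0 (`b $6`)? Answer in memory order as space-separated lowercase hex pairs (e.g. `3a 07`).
06 5c

L0: b op=0x17:6|imm=6:10 ⇒ 0x5c06 ⇒ little 06 5c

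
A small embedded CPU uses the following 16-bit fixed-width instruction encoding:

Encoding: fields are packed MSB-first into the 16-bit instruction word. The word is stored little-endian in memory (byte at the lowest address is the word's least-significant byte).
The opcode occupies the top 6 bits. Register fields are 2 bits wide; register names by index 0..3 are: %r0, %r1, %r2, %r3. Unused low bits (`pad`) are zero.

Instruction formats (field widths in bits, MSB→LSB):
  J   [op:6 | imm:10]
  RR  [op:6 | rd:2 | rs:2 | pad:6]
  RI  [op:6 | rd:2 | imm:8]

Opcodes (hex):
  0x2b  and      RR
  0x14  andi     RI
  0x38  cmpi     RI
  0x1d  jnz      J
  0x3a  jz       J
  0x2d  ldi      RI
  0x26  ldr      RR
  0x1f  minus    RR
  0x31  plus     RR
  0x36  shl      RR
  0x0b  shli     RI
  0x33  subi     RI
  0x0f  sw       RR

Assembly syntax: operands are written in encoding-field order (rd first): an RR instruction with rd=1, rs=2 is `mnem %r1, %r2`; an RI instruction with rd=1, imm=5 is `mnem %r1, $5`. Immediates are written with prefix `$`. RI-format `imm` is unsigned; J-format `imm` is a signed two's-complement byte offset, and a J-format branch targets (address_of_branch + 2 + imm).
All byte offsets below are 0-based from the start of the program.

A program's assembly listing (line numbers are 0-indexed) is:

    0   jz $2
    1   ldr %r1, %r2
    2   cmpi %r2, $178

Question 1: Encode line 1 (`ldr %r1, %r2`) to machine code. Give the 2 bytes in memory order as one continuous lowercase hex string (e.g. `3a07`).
8099

line 1 (ldr): pack op=0x26:6|rd=1:2|rs=2:2|pad=0:6 = 0x9980; little→ 80 99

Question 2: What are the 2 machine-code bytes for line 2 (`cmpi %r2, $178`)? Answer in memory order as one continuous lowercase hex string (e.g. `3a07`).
L2: cmpi op=0x38:6|rd=2:2|imm=178:8 ⇒ 0xe2b2 ⇒ little b2 e2

b2e2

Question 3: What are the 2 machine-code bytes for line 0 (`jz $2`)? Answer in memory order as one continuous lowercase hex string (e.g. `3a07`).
0. jz fields op=0x3a:6|imm=2:10 → word e802h → 02 e8

02e8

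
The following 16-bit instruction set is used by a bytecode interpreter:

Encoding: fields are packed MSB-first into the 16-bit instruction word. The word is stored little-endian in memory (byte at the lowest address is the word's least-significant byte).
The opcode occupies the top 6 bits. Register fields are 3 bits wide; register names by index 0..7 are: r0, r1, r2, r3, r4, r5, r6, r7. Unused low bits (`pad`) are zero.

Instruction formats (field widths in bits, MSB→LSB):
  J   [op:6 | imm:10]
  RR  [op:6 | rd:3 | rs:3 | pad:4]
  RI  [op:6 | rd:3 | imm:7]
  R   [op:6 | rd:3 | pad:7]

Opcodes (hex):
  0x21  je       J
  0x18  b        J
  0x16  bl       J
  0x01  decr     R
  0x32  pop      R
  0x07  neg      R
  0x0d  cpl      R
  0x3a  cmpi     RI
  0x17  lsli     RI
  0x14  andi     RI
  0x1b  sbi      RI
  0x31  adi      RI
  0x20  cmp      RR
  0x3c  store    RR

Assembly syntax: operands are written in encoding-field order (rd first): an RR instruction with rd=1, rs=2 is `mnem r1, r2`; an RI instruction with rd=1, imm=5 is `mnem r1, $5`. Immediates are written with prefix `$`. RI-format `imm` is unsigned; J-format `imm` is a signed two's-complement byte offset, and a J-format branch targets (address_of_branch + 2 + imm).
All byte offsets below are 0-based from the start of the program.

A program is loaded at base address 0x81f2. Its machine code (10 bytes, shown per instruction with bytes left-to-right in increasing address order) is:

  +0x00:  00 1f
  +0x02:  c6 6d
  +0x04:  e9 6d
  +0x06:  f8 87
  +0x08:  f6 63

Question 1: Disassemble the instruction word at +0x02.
sbi r3, $70

off 0x02: read c6 6d as little → 0x6dc6
  op=0x6dc6>>10=0x1b ⇒ sbi (RI)
  rd: (w>>7)&0x7=0x3 → r3
  imm: (w>>0)&0x7f=0x46 → $70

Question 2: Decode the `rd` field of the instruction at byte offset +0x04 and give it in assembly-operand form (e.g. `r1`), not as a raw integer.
r3

[04] e9 6d → 0x6de9
  top 6b → 0x1b → sbi [RI]
  rd@[9:7]=0x3 ⇒ r3
  imm@[6:0]=0x69 ⇒ $105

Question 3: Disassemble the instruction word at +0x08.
b $-10

+0x08: f6 63 ⇒ word 0x63f6 (little)
  opcode bits[15:10]=0x18: b/J
  imm: (w>>0)&0x3ff=0x3f6 (s10→-10) → $-10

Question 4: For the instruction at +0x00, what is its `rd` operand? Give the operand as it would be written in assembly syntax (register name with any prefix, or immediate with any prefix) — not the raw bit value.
r6

off 0x00: read 00 1f as little → 0x1f00
  opcode bits[15:10]=0x7: neg/R
  [9:7] rd=6 = r6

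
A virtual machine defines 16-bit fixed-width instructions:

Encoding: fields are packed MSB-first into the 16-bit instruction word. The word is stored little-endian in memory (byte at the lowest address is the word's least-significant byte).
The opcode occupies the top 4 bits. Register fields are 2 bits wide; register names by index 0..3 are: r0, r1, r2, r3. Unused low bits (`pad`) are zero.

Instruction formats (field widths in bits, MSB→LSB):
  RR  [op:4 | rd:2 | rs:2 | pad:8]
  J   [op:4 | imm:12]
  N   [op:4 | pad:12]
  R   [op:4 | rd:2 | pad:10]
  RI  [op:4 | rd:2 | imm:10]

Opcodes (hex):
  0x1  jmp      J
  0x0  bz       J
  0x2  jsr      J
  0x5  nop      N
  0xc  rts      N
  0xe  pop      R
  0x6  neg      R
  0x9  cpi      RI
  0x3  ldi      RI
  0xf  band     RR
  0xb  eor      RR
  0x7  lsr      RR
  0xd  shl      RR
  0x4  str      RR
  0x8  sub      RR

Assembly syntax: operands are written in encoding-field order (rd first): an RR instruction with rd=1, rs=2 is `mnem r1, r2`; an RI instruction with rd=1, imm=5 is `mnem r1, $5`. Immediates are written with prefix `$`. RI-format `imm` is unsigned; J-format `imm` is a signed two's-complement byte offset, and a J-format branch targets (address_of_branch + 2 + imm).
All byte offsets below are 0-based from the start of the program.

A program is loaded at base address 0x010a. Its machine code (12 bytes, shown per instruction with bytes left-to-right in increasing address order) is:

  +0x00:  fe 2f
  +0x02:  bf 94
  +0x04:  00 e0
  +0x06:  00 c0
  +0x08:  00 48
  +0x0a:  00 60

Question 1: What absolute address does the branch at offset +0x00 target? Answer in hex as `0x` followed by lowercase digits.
0x010a

+0x00: fe 2f ⇒ word 0x2ffe (little)
  top 4b → 0x2 → jsr [J]
  imm@[11:0]=0xffe (s12→-2) ⇒ $-2
  target = base 0x010a + off 0x00 + 2 + imm -2 = 0x010a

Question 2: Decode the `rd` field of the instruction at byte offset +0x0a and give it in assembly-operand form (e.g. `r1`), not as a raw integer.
off 0x0a: read 00 60 as little → 0x6000
  op=0x6000>>12=0x6 ⇒ neg (R)
  rd@[11:10]=0x0 ⇒ r0

r0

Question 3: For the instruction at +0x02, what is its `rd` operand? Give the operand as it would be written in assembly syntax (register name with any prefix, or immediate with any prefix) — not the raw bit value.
[02] bf 94 → 0x94bf
  opcode bits[15:12]=0x9: cpi/RI
  rd: (w>>10)&0x3=0x1 → r1
  imm: (w>>0)&0x3ff=0xbf → $191

r1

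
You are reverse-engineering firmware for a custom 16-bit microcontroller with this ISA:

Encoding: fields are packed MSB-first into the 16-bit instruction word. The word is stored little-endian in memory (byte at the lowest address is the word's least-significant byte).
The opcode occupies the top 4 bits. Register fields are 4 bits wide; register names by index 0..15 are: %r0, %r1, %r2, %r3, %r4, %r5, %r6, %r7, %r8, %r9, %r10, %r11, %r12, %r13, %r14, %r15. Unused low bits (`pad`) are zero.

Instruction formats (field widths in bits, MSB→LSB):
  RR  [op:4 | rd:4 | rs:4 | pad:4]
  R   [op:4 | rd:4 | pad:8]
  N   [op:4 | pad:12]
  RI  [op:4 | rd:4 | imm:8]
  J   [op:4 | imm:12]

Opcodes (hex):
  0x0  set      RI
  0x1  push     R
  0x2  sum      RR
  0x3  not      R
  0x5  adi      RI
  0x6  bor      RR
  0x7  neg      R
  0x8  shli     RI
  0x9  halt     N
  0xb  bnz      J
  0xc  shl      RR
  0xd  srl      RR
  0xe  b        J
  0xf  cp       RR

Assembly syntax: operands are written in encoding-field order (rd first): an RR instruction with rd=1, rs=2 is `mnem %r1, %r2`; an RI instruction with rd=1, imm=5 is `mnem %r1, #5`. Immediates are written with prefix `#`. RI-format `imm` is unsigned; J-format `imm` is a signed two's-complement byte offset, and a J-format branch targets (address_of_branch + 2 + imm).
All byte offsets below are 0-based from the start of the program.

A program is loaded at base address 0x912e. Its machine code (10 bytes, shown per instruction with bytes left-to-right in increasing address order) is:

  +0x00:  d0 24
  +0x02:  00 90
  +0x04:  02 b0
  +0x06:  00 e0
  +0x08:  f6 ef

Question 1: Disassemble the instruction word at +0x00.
sum %r4, %r13

[00] d0 24 → 0x24d0
  op=0x24d0>>12=0x2 ⇒ sum (RR)
  rd: (w>>8)&0xf=0x4 → %r4
  rs: (w>>4)&0xf=0xd → %r13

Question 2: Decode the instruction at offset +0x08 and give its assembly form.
b #-10

@+08  little-endian(f6 ef) = 0xeff6
  opcode bits[15:12]=0xe: b/J
  imm: (w>>0)&0xfff=0xff6 (s12→-10) → #-10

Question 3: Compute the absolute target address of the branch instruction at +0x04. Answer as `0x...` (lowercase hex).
[04] 02 b0 → 0xb002
  op=0xb002>>12=0xb ⇒ bnz (J)
  imm@[11:0]=0x2 ⇒ #2
  target = base 0x912e + off 0x04 + 2 + imm 2 = 0x9136

0x9136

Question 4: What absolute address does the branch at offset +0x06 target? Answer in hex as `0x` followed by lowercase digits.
0x9136

@+06  little-endian(00 e0) = 0xe000
  top 4b → 0xe → b [J]
  [11:0] imm=0 = #0
  target = base 0x912e + off 0x06 + 2 + imm 0 = 0x9136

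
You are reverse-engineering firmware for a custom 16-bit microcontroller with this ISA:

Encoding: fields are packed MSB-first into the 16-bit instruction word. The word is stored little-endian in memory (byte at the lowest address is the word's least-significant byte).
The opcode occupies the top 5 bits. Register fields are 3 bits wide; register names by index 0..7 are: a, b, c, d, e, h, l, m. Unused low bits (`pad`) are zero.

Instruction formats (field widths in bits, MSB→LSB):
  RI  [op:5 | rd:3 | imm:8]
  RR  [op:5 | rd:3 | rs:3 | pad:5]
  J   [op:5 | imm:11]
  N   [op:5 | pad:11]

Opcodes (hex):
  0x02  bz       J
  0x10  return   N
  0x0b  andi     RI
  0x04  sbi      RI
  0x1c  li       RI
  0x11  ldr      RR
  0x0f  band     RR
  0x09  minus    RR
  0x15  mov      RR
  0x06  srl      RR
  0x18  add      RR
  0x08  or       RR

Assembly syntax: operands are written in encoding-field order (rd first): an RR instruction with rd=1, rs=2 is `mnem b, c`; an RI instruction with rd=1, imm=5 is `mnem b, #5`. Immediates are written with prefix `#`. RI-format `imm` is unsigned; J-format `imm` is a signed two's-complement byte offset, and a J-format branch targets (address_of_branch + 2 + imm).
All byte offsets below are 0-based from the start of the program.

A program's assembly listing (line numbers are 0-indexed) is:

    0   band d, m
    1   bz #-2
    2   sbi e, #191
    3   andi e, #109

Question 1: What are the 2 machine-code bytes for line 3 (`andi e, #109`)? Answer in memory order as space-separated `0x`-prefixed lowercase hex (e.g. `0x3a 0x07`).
3. andi fields op=0xb:5|rd=4:3|imm=109:8 → word 5c6dh → 6d 5c

0x6d 0x5c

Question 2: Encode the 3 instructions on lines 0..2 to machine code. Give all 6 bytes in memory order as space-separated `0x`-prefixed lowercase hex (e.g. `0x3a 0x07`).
0xe0 0x7b 0xfe 0x17 0xbf 0x24

0. band fields op=0xf:5|rd=3:3|rs=7:3|pad=0:5 → word 7be0h → e0 7b
1. bz fields op=0x2:5|imm=-2:11 → word 17feh → fe 17
2. sbi fields op=0x4:5|rd=4:3|imm=191:8 → word 24bfh → bf 24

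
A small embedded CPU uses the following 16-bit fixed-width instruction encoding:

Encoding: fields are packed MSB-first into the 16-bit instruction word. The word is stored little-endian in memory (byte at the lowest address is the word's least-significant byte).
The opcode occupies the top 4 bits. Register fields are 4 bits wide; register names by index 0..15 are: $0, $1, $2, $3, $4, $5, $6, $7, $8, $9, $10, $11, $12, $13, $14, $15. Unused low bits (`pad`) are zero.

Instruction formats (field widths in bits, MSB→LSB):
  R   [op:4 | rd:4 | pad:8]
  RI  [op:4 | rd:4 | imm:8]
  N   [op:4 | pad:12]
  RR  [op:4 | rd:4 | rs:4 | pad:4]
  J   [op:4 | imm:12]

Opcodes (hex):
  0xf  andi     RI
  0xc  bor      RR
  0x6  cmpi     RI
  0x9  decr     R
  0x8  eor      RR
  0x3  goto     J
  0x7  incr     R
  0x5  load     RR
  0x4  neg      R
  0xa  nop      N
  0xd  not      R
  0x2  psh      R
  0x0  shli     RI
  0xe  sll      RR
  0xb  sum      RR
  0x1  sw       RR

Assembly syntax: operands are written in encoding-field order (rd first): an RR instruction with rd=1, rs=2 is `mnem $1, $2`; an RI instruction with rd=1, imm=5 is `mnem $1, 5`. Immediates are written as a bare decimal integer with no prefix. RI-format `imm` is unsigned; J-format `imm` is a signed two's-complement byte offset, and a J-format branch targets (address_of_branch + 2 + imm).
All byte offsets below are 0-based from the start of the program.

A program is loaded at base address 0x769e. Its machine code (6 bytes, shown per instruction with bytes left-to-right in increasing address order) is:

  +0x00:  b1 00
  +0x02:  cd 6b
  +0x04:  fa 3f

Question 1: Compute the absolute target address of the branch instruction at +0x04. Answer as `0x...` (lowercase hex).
0x769e

@+04  little-endian(fa 3f) = 0x3ffa
  op=0x3ffa>>12=0x3 ⇒ goto (J)
  imm: (w>>0)&0xfff=0xffa (s12→-6) → -6
  target = base 0x769e + off 0x04 + 2 + imm -6 = 0x769e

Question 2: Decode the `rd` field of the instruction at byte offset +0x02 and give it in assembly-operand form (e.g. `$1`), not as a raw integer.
$11

[02] cd 6b → 0x6bcd
  top 4b → 0x6 → cmpi [RI]
  rd@[11:8]=0xb ⇒ $11
  imm@[7:0]=0xcd ⇒ 205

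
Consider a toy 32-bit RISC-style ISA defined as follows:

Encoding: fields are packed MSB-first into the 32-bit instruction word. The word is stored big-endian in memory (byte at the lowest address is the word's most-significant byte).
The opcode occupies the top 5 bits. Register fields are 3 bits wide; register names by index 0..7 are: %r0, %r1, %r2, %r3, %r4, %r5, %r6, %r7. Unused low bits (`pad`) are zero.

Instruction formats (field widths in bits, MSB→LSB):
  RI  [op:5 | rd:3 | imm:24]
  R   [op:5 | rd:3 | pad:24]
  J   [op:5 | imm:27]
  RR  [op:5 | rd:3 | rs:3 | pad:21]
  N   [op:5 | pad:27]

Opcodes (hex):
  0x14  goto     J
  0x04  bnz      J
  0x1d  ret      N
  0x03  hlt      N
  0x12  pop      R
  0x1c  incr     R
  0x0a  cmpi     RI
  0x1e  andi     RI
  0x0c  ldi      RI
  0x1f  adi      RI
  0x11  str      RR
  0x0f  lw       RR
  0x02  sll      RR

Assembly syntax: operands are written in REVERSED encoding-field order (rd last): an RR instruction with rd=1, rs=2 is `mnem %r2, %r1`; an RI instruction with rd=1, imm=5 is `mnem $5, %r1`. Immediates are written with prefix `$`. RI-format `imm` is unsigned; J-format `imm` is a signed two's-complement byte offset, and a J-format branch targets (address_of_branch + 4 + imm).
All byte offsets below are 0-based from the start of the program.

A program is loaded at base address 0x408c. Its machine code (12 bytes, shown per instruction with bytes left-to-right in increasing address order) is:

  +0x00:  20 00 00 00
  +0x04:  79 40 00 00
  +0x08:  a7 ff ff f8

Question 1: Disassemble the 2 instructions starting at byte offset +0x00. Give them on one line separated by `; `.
bnz $0; lw %r2, %r1

+0x00: 20 00 00 00 ⇒ word 0x20000000 (big)
  op=0x20000000>>27=0x4 ⇒ bnz (J)
  [26:0] imm=0 = $0
+0x04: 79 40 00 00 ⇒ word 0x79400000 (big)
  op=0x79400000>>27=0xf ⇒ lw (RR)
  [26:24] rd=1 = %r1
  [23:21] rs=2 = %r2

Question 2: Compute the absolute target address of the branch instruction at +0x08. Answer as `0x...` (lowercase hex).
0x4090

[08] a7 ff ff f8 → 0xa7fffff8
  op=0xa7fffff8>>27=0x14 ⇒ goto (J)
  [26:0] imm=134217720 (s27→-8) = $-8
  target = base 0x408c + off 0x08 + 4 + imm -8 = 0x4090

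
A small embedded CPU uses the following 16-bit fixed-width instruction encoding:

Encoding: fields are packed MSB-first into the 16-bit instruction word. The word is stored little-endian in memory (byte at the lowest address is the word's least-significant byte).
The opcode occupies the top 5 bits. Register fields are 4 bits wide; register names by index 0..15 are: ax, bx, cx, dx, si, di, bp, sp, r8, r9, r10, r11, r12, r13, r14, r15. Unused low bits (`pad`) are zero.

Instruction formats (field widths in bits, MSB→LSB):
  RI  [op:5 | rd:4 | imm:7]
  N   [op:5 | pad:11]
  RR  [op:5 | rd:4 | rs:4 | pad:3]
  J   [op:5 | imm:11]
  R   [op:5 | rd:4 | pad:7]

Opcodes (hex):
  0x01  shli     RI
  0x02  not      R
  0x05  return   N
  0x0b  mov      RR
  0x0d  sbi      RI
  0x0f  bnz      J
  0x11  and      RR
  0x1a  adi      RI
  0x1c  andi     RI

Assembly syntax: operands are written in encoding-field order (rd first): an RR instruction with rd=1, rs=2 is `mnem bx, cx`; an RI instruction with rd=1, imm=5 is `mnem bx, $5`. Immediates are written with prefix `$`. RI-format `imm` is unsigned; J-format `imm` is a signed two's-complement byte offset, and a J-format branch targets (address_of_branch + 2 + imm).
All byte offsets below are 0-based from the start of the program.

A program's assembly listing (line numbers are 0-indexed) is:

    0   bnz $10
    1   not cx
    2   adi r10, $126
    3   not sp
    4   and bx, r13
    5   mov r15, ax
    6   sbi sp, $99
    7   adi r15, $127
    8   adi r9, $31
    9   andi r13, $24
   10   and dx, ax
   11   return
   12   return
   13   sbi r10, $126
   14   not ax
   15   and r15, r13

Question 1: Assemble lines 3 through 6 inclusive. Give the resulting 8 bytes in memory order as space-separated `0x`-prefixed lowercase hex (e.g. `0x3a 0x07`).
L3: not op=0x2:5|rd=7:4|pad=0:7 ⇒ 0x1380 ⇒ little 80 13
L4: and op=0x11:5|rd=1:4|rs=13:4|pad=0:3 ⇒ 0x88e8 ⇒ little e8 88
L5: mov op=0xb:5|rd=15:4|rs=0:4|pad=0:3 ⇒ 0x5f80 ⇒ little 80 5f
L6: sbi op=0xd:5|rd=7:4|imm=99:7 ⇒ 0x6be3 ⇒ little e3 6b

0x80 0x13 0xe8 0x88 0x80 0x5f 0xe3 0x6b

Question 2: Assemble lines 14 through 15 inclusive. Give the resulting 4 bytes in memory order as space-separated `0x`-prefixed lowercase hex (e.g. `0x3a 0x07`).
0x00 0x10 0xe8 0x8f

14. not fields op=0x2:5|rd=0:4|pad=0:7 → word 1000h → 00 10
15. and fields op=0x11:5|rd=15:4|rs=13:4|pad=0:3 → word 8fe8h → e8 8f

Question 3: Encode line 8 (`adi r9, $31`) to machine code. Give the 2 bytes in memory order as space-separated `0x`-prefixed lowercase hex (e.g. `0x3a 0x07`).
0x9f 0xd4

line 8 (adi): pack op=0x1a:5|rd=9:4|imm=31:7 = 0xd49f; little→ 9f d4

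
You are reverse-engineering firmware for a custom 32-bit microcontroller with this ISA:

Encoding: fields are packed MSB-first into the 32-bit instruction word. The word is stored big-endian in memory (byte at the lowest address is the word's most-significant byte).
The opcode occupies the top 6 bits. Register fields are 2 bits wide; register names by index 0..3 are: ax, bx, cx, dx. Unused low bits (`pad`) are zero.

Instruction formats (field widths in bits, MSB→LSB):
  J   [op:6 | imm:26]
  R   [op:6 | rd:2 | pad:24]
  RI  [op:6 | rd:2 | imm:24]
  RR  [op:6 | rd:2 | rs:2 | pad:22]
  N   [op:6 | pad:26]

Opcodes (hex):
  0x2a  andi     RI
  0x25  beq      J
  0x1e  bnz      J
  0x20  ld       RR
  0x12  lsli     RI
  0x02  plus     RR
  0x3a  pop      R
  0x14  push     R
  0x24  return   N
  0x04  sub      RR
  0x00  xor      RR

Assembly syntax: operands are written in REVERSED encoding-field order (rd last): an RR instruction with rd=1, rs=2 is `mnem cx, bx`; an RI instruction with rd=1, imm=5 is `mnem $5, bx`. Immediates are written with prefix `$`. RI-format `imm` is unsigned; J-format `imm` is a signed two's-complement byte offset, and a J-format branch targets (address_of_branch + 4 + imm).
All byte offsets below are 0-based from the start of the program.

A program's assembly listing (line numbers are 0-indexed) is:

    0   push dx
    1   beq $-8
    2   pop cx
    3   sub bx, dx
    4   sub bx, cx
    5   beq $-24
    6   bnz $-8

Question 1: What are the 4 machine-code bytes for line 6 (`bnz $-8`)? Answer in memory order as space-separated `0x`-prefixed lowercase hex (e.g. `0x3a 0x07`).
0x7b 0xff 0xff 0xf8

L6: bnz op=0x1e:6|imm=-8:26 ⇒ 0x7bfffff8 ⇒ big 7b ff ff f8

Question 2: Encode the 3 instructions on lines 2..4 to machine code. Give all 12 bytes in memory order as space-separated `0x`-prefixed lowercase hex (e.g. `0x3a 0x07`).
2. pop fields op=0x3a:6|rd=2:2|pad=0:24 → word ea000000h → ea 00 00 00
3. sub fields op=0x4:6|rd=3:2|rs=1:2|pad=0:22 → word 13400000h → 13 40 00 00
4. sub fields op=0x4:6|rd=2:2|rs=1:2|pad=0:22 → word 12400000h → 12 40 00 00

0xea 0x00 0x00 0x00 0x13 0x40 0x00 0x00 0x12 0x40 0x00 0x00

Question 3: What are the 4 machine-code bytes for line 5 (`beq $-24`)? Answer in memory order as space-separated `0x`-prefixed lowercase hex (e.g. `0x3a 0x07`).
L5: beq op=0x25:6|imm=-24:26 ⇒ 0x97ffffe8 ⇒ big 97 ff ff e8

0x97 0xff 0xff 0xe8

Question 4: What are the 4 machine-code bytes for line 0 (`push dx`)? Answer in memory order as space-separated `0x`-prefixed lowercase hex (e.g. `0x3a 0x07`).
L0: push op=0x14:6|rd=3:2|pad=0:24 ⇒ 0x53000000 ⇒ big 53 00 00 00

0x53 0x00 0x00 0x00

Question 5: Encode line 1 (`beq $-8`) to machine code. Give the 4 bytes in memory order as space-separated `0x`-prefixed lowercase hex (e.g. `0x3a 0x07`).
0x97 0xff 0xff 0xf8

1. beq fields op=0x25:6|imm=-8:26 → word 97fffff8h → 97 ff ff f8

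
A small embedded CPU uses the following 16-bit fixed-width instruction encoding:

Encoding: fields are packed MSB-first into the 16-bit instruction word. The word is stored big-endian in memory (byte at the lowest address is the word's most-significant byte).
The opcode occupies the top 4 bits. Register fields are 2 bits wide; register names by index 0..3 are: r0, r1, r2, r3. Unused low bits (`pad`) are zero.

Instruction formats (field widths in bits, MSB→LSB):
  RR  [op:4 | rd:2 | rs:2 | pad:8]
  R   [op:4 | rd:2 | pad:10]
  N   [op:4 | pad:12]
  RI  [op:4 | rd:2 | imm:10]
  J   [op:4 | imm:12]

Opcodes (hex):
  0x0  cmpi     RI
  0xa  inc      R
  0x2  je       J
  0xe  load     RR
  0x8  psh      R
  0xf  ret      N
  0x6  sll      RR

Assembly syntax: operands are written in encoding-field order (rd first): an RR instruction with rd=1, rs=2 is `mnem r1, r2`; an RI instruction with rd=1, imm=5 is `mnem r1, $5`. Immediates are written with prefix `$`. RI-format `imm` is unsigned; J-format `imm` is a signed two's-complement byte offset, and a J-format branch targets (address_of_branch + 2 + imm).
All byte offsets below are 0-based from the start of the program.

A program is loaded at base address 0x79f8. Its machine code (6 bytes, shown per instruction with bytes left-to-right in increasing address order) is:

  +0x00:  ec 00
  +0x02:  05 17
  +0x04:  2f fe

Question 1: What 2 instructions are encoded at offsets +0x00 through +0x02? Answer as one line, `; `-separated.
+0x00: ec 00 ⇒ word 0xec00 (big)
  top 4b → 0xe → load [RR]
  rd@[11:10]=0x3 ⇒ r3
  rs@[9:8]=0x0 ⇒ r0
+0x02: 05 17 ⇒ word 0x0517 (big)
  top 4b → 0x0 → cmpi [RI]
  rd@[11:10]=0x1 ⇒ r1
  imm@[9:0]=0x117 ⇒ $279

load r3, r0; cmpi r1, $279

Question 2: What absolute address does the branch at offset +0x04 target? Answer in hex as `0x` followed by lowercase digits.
0x79fc

+0x04: 2f fe ⇒ word 0x2ffe (big)
  opcode bits[15:12]=0x2: je/J
  [11:0] imm=4094 (s12→-2) = $-2
  target = base 0x79f8 + off 0x04 + 2 + imm -2 = 0x79fc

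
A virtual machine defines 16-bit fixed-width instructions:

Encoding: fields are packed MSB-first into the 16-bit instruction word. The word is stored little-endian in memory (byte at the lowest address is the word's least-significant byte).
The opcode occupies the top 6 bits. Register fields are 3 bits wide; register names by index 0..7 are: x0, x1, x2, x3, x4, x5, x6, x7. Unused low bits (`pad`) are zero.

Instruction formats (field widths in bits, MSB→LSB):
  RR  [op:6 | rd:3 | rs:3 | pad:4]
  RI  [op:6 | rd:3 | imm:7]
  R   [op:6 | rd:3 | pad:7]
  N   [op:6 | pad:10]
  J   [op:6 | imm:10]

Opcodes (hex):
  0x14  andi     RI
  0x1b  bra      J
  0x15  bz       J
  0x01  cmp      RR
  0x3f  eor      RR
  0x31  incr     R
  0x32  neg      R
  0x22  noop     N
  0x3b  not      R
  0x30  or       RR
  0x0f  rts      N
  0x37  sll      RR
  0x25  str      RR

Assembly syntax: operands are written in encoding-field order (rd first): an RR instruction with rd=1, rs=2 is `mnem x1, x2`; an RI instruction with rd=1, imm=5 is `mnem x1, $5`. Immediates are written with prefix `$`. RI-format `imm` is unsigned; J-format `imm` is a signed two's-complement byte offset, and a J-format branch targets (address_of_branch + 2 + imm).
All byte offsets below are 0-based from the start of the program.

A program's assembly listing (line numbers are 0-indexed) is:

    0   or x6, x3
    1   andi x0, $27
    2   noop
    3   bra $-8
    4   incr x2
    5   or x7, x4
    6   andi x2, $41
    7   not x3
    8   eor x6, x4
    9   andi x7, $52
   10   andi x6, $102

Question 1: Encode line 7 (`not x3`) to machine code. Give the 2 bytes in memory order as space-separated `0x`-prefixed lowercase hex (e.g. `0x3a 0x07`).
line 7 (not): pack op=0x3b:6|rd=3:3|pad=0:7 = 0xed80; little→ 80 ed

0x80 0xed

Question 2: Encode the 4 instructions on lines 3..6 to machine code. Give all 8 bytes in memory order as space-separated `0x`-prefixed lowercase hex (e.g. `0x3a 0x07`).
0xf8 0x6f 0x00 0xc5 0xc0 0xc3 0x29 0x51

3. bra fields op=0x1b:6|imm=-8:10 → word 6ff8h → f8 6f
4. incr fields op=0x31:6|rd=2:3|pad=0:7 → word c500h → 00 c5
5. or fields op=0x30:6|rd=7:3|rs=4:3|pad=0:4 → word c3c0h → c0 c3
6. andi fields op=0x14:6|rd=2:3|imm=41:7 → word 5129h → 29 51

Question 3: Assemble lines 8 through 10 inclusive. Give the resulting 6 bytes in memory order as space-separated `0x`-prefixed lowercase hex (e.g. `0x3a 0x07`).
line 8 (eor): pack op=0x3f:6|rd=6:3|rs=4:3|pad=0:4 = 0xff40; little→ 40 ff
line 9 (andi): pack op=0x14:6|rd=7:3|imm=52:7 = 0x53b4; little→ b4 53
line 10 (andi): pack op=0x14:6|rd=6:3|imm=102:7 = 0x5366; little→ 66 53

0x40 0xff 0xb4 0x53 0x66 0x53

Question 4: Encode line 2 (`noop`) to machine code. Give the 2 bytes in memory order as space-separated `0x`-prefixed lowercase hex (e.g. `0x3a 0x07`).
0x00 0x88

L2: noop op=0x22:6|pad=0:10 ⇒ 0x8800 ⇒ little 00 88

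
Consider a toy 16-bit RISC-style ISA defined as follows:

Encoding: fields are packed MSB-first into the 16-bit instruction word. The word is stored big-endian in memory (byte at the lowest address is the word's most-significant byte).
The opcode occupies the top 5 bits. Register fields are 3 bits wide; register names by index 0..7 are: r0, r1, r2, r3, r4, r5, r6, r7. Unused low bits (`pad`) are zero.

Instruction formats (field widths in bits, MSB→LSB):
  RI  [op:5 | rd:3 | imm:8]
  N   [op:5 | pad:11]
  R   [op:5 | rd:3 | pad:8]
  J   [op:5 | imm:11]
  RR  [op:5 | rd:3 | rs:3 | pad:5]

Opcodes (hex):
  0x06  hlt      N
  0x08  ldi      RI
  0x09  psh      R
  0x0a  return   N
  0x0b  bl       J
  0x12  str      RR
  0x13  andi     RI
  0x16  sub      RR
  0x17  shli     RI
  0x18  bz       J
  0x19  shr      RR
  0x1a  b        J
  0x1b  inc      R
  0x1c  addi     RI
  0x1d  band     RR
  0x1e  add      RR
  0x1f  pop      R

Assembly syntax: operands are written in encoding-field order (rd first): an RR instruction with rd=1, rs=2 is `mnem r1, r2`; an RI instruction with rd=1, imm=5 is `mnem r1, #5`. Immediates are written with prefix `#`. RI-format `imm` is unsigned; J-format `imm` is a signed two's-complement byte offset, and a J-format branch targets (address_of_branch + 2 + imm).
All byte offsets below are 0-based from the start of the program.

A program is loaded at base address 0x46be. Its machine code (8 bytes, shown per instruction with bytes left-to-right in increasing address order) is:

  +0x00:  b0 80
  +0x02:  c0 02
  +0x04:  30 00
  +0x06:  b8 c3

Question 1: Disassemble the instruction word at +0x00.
sub r0, r4

@+00  big-endian(b0 80) = 0xb080
  top 5b → 0x16 → sub [RR]
  rd: (w>>8)&0x7=0x0 → r0
  rs: (w>>5)&0x7=0x4 → r4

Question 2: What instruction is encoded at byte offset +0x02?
bz #2

+0x02: c0 02 ⇒ word 0xc002 (big)
  opcode bits[15:11]=0x18: bz/J
  imm: (w>>0)&0x7ff=0x2 → #2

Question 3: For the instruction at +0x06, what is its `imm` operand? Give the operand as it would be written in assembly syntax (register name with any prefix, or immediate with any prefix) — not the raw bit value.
#195

@+06  big-endian(b8 c3) = 0xb8c3
  top 5b → 0x17 → shli [RI]
  rd: (w>>8)&0x7=0x0 → r0
  imm: (w>>0)&0xff=0xc3 → #195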